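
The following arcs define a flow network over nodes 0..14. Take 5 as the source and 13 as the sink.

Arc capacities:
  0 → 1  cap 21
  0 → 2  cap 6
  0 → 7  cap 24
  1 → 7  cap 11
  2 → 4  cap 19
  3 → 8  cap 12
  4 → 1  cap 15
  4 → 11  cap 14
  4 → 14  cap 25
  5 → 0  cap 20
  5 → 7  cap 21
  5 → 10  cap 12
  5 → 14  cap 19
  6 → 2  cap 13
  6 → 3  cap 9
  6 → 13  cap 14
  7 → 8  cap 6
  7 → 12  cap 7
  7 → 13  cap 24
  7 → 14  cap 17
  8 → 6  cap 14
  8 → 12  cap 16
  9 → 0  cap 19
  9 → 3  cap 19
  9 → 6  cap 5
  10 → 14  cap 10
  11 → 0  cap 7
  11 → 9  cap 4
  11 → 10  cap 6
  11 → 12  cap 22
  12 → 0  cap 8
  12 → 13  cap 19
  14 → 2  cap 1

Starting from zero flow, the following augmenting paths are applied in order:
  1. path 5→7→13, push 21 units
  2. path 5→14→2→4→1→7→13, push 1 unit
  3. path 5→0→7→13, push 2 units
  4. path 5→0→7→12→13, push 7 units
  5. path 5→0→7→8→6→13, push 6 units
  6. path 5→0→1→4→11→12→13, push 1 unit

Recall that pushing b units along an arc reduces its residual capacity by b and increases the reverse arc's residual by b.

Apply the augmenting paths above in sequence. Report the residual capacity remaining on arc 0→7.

Residual capacity of (0,7): 9

after path 1 (5→7→13, push 21): res(0,7)=24
after path 2 (5→14→2→4→1→7→13, push 1): res(0,7)=24
after path 3 (5→0→7→13, push 2): res(0,7)=22
after path 4 (5→0→7→12→13, push 7): res(0,7)=15
after path 5 (5→0→7→8→6→13, push 6): res(0,7)=9
after path 6 (5→0→1→4→11→12→13, push 1): res(0,7)=9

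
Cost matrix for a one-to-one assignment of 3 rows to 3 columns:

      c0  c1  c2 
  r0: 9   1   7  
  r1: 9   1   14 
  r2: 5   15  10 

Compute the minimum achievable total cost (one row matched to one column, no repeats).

optimal assignment: row0→col2 (cost 7), row1→col1 (cost 1), row2→col0 (cost 5)
total = 7 + 1 + 5 = 13

Minimum assignment cost: 13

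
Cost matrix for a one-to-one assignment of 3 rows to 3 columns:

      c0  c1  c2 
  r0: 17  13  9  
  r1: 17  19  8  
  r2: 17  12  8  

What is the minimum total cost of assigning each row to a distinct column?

optimal assignment: row0→col0 (cost 17), row1→col2 (cost 8), row2→col1 (cost 12)
total = 17 + 8 + 12 = 37

Minimum assignment cost: 37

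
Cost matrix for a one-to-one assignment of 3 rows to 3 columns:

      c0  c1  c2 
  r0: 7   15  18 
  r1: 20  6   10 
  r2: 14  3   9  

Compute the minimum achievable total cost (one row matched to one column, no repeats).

optimal assignment: row0→col0 (cost 7), row1→col2 (cost 10), row2→col1 (cost 3)
total = 7 + 10 + 3 = 20

Minimum assignment cost: 20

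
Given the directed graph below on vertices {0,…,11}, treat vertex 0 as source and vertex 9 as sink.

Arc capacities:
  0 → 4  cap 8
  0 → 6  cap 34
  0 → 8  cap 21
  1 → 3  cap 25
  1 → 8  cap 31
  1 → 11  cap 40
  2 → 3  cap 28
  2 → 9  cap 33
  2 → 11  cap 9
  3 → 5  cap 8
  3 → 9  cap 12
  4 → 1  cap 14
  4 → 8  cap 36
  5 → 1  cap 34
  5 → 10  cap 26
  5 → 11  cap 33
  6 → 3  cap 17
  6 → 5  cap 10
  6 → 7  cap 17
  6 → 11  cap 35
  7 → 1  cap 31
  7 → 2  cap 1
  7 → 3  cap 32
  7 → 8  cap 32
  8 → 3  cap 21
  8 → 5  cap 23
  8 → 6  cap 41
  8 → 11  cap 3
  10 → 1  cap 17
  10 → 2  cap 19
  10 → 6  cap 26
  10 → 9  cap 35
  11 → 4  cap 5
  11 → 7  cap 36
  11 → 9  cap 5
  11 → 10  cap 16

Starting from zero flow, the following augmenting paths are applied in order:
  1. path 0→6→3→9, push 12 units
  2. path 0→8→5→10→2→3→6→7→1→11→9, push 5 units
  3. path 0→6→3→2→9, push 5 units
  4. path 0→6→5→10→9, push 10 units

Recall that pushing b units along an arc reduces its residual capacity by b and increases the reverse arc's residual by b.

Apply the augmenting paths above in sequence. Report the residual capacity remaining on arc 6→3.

Residual capacity of (6,3): 5

after path 1 (0→6→3→9, push 12): res(6,3)=5
after path 2 (0→8→5→10→2→3→6→7→1→11→9, push 5): res(6,3)=10
after path 3 (0→6→3→2→9, push 5): res(6,3)=5
after path 4 (0→6→5→10→9, push 10): res(6,3)=5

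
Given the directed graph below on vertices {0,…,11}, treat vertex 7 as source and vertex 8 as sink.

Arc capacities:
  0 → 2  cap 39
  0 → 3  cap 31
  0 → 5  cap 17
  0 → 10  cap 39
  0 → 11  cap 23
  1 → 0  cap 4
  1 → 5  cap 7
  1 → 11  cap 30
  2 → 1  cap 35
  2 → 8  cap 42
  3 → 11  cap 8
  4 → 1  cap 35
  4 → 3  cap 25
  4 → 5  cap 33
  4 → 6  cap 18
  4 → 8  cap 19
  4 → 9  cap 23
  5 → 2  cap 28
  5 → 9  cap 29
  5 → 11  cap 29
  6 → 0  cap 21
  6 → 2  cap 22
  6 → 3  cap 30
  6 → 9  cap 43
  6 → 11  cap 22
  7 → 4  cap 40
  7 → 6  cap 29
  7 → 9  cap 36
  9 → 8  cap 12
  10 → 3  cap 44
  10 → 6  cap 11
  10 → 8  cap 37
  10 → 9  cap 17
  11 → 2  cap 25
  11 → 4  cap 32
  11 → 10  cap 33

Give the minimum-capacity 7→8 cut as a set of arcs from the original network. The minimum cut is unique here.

augment #1: 7→4→8 push 19
augment #2: 7→9→8 push 12
augment #3: 7→6→2→8 push 22
augment #4: 7→4→5→2→8 push 20
augment #5: 7→6→0→10→8 push 7
augment #6: 7→4→1→0→10→8 push 1
max flow = 81; residual-reachable set from 7 gives S-side
cut edges (S→T): {(7,4), (7,6), (9,8)} total cap 81

Min-cut arcs: {(7,4), (7,6), (9,8)} (total capacity 81)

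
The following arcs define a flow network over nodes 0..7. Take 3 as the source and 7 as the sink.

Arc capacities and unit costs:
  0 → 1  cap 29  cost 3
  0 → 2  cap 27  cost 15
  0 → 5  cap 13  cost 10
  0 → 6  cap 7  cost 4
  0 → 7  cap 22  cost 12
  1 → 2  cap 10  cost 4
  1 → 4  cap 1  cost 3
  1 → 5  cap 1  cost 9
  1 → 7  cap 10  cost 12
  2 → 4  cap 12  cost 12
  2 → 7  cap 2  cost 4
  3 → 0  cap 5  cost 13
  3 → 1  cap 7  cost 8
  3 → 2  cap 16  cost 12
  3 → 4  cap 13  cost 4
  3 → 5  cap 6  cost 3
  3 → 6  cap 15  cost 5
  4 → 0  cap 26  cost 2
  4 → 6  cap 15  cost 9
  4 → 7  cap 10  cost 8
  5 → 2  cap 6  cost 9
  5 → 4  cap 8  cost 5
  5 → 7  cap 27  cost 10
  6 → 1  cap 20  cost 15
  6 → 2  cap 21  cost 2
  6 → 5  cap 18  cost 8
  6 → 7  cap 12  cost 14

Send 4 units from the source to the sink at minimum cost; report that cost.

Minimum cost for 4 units: 46

shortest-cost path #1: 3→6→2→7 push 2 @ unit cost 11 (adds 22)
shortest-cost path #2: 3→4→7 push 2 @ unit cost 12 (adds 24)
total cost = 46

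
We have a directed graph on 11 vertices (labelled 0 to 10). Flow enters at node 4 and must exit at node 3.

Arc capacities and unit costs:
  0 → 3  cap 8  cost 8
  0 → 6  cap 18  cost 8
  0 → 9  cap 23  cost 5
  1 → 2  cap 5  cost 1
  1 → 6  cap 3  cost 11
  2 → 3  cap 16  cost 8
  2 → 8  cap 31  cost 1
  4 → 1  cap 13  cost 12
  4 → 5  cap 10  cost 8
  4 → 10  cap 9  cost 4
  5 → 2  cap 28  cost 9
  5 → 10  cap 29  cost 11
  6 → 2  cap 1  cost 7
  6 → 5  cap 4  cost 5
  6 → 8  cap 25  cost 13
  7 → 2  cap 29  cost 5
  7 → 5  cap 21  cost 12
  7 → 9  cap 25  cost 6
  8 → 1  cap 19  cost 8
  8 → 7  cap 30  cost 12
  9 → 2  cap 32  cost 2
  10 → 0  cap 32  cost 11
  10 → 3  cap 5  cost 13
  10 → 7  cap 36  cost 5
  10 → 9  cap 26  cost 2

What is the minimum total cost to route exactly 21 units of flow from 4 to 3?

shortest-cost path #1: 4→10→9→2→3 push 9 @ unit cost 16 (adds 144)
shortest-cost path #2: 4→1→2→3 push 5 @ unit cost 21 (adds 105)
shortest-cost path #3: 4→5→2→3 push 2 @ unit cost 25 (adds 50)
shortest-cost path #4: 4→5→2→9→10→3 push 5 @ unit cost 26 (adds 130)
total cost = 429

Minimum cost for 21 units: 429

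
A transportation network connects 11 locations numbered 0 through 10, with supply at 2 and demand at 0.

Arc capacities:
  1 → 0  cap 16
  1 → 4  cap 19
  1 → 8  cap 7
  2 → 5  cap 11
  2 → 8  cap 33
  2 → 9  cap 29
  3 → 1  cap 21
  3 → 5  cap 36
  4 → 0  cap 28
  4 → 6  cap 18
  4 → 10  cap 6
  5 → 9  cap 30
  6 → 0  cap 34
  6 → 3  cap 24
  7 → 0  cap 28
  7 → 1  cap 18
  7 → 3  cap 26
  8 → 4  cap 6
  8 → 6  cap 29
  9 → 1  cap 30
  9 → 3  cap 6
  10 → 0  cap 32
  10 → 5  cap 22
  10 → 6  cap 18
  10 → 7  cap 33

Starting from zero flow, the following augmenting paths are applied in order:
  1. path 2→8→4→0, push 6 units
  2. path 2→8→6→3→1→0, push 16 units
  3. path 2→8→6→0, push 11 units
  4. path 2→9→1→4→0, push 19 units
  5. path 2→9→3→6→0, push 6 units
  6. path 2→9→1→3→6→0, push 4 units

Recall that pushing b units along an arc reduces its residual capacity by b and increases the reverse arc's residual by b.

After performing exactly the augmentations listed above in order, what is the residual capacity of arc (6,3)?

Residual capacity of (6,3): 18

after path 1 (2→8→4→0, push 6): res(6,3)=24
after path 2 (2→8→6→3→1→0, push 16): res(6,3)=8
after path 3 (2→8→6→0, push 11): res(6,3)=8
after path 4 (2→9→1→4→0, push 19): res(6,3)=8
after path 5 (2→9→3→6→0, push 6): res(6,3)=14
after path 6 (2→9→1→3→6→0, push 4): res(6,3)=18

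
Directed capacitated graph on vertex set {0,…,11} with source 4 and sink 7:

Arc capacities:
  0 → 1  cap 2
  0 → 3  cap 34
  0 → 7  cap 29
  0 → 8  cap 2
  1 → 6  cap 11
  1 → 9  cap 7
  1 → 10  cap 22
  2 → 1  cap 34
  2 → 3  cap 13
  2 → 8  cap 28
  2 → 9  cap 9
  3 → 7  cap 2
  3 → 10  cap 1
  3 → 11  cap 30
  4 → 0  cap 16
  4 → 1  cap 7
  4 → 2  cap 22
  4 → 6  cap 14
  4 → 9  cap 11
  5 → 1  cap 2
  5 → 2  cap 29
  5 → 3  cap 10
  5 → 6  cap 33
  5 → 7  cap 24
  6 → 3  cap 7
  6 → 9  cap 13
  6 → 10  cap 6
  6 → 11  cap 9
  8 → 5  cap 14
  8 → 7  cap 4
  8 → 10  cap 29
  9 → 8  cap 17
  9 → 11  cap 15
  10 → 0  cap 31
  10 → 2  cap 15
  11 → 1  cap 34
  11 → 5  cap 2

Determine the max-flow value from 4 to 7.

Maximum flow value: 51

augment #1: 4→0→7 bottleneck 16, total now 16
augment #2: 4→2→3→7 bottleneck 2, total now 18
augment #3: 4→2→8→7 bottleneck 4, total now 22
augment #4: 4→1→10→0→7 bottleneck 7, total now 29
augment #5: 4→2→8→5→7 bottleneck 14, total now 43
augment #6: 4→6→10→0→7 bottleneck 6, total now 49
augment #7: 4→6→11→5→7 bottleneck 2, total now 51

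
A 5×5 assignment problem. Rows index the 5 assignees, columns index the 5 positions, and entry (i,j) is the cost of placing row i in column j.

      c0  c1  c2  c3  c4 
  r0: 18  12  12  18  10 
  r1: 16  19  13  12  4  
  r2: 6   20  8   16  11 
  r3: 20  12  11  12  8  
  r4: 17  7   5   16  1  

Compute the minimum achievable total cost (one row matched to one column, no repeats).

optimal assignment: row0→col1 (cost 12), row1→col4 (cost 4), row2→col0 (cost 6), row3→col3 (cost 12), row4→col2 (cost 5)
total = 12 + 4 + 6 + 12 + 5 = 39

Minimum assignment cost: 39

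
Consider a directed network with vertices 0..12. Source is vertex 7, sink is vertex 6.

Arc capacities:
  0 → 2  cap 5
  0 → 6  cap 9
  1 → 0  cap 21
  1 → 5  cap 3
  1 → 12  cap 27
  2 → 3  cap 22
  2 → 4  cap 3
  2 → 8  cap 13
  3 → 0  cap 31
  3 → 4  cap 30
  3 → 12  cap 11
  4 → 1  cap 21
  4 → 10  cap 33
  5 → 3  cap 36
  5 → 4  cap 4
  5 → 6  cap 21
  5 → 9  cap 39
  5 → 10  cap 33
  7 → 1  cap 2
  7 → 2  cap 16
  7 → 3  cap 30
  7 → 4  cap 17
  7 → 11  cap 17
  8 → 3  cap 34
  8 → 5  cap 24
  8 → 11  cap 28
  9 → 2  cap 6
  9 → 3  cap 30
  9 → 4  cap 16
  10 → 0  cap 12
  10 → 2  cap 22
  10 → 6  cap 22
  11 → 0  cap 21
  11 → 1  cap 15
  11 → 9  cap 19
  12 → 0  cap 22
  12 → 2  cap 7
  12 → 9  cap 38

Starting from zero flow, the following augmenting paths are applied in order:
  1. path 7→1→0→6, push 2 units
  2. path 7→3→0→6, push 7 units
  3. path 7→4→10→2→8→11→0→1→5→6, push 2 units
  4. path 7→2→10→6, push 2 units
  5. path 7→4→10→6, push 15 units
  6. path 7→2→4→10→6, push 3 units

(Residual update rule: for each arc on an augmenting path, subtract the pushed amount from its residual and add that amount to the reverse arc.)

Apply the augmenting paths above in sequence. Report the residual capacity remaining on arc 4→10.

after path 1 (7→1→0→6, push 2): res(4,10)=33
after path 2 (7→3→0→6, push 7): res(4,10)=33
after path 3 (7→4→10→2→8→11→0→1→5→6, push 2): res(4,10)=31
after path 4 (7→2→10→6, push 2): res(4,10)=31
after path 5 (7→4→10→6, push 15): res(4,10)=16
after path 6 (7→2→4→10→6, push 3): res(4,10)=13

Residual capacity of (4,10): 13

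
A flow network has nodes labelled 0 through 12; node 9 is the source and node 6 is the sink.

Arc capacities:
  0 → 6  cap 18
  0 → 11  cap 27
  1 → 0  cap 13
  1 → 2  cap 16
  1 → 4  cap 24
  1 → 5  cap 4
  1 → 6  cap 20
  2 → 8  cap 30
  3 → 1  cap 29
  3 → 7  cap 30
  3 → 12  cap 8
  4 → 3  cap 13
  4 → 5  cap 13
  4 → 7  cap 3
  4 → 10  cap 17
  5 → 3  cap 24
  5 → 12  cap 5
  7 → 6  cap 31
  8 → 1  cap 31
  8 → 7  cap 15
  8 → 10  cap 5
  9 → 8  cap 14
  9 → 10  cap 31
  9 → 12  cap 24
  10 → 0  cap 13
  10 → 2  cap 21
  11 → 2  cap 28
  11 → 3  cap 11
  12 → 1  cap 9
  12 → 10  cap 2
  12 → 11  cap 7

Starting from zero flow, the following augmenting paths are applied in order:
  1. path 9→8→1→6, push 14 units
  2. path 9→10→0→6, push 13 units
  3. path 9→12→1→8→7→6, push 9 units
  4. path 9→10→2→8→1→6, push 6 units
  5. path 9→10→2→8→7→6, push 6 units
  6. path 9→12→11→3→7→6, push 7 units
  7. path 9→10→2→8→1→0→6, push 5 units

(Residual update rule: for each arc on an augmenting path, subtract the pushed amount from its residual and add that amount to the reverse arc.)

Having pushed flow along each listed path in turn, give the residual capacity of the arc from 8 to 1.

Residual capacity of (8,1): 15

after path 1 (9→8→1→6, push 14): res(8,1)=17
after path 2 (9→10→0→6, push 13): res(8,1)=17
after path 3 (9→12→1→8→7→6, push 9): res(8,1)=26
after path 4 (9→10→2→8→1→6, push 6): res(8,1)=20
after path 5 (9→10→2→8→7→6, push 6): res(8,1)=20
after path 6 (9→12→11→3→7→6, push 7): res(8,1)=20
after path 7 (9→10→2→8→1→0→6, push 5): res(8,1)=15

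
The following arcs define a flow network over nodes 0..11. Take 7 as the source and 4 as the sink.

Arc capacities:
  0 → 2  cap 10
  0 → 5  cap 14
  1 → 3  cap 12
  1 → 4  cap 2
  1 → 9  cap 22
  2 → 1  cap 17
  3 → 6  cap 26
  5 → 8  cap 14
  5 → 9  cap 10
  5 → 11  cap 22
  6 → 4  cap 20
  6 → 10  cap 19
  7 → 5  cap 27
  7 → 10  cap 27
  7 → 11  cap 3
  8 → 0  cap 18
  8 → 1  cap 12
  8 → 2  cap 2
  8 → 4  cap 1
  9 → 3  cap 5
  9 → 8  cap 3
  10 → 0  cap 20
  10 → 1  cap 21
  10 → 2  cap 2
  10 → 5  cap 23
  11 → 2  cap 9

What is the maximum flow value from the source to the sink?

augment #1: 7→5→8→4 bottleneck 1, total now 1
augment #2: 7→10→1→4 bottleneck 2, total now 3
augment #3: 7→5→9→3→6→4 bottleneck 5, total now 8
augment #4: 7→10→1→3→6→4 bottleneck 12, total now 20

Maximum flow value: 20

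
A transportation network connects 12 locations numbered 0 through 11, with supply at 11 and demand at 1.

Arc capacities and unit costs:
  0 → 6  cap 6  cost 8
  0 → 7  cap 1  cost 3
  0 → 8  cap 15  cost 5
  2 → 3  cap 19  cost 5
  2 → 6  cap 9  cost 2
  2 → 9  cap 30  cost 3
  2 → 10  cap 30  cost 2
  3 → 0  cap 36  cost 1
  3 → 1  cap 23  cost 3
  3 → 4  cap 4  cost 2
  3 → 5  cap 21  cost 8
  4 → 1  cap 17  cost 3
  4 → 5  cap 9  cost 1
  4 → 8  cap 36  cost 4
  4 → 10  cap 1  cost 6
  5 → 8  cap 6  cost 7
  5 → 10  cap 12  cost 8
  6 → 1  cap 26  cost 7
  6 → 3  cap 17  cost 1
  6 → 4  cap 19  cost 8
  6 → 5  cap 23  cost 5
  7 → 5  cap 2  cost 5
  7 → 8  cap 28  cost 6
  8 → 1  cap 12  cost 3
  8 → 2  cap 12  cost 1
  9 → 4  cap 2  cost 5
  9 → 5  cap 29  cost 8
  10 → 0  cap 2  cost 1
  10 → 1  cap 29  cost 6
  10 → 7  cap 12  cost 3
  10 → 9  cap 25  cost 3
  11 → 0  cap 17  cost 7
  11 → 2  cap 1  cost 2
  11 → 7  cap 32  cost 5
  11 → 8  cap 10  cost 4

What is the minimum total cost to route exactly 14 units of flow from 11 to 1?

shortest-cost path #1: 11→8→1 push 10 @ unit cost 7 (adds 70)
shortest-cost path #2: 11→2→6→3→1 push 1 @ unit cost 8 (adds 8)
shortest-cost path #3: 11→7→8→1 push 2 @ unit cost 14 (adds 28)
shortest-cost path #4: 11→7→8→2→6→3→1 push 1 @ unit cost 18 (adds 18)
total cost = 124

Minimum cost for 14 units: 124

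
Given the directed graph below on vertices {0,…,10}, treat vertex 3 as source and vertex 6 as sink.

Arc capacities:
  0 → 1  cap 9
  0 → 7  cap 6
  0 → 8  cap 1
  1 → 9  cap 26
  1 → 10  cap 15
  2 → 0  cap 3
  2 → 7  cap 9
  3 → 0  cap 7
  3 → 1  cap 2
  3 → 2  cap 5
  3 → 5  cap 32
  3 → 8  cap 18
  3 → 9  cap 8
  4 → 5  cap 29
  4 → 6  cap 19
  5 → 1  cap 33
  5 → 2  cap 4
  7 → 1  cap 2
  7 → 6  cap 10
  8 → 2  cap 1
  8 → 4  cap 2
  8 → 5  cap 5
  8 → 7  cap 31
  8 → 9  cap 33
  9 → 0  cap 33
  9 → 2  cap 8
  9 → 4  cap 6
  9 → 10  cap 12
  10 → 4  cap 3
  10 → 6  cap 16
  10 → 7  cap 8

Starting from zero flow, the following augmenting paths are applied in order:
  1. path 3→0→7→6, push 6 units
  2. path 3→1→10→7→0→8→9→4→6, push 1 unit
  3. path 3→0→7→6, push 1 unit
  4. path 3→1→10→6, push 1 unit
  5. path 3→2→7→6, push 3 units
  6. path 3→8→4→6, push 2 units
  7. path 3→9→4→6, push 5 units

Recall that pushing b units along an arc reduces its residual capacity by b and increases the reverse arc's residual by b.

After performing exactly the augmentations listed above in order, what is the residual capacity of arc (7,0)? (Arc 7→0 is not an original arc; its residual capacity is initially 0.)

after path 1 (3→0→7→6, push 6): res(7,0)=6
after path 2 (3→1→10→7→0→8→9→4→6, push 1): res(7,0)=5
after path 3 (3→0→7→6, push 1): res(7,0)=6
after path 4 (3→1→10→6, push 1): res(7,0)=6
after path 5 (3→2→7→6, push 3): res(7,0)=6
after path 6 (3→8→4→6, push 2): res(7,0)=6
after path 7 (3→9→4→6, push 5): res(7,0)=6

Residual capacity of (7,0): 6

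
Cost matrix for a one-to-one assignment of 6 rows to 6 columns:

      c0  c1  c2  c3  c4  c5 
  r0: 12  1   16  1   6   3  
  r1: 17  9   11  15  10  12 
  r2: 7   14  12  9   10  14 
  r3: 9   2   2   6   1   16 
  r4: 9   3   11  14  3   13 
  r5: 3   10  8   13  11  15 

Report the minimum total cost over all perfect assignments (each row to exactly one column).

Minimum assignment cost: 29

optimal assignment: row0→col5 (cost 3), row1→col1 (cost 9), row2→col3 (cost 9), row3→col2 (cost 2), row4→col4 (cost 3), row5→col0 (cost 3)
total = 3 + 9 + 9 + 2 + 3 + 3 = 29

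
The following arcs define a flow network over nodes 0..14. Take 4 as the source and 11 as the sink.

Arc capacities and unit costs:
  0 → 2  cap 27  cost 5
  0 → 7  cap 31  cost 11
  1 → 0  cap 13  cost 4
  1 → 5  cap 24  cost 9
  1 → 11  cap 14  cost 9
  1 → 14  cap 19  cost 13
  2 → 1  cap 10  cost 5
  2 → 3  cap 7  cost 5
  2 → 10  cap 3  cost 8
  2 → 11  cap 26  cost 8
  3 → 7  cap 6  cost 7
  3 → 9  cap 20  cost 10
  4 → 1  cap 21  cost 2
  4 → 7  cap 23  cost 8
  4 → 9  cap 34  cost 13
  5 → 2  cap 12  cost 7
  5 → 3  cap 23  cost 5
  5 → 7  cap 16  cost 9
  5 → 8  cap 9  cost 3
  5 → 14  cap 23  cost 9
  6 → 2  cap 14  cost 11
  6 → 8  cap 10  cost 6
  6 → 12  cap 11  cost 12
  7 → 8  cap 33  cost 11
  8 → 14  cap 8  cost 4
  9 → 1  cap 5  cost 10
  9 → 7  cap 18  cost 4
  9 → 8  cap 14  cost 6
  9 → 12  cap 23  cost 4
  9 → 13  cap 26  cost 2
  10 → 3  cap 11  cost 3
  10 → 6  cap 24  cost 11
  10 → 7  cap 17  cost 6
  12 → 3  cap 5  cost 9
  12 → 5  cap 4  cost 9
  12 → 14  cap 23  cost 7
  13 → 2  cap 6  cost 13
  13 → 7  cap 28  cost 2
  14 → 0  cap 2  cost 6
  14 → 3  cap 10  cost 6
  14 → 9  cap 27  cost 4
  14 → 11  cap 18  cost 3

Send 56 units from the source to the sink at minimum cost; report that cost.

shortest-cost path #1: 4→1→11 push 14 @ unit cost 11 (adds 154)
shortest-cost path #2: 4→1→14→11 push 7 @ unit cost 18 (adds 126)
shortest-cost path #3: 4→7→8→14→11 push 8 @ unit cost 26 (adds 208)
shortest-cost path #4: 4→9→12→14→11 push 3 @ unit cost 27 (adds 81)
shortest-cost path #5: 4→9→12→14→1→0→2→11 push 7 @ unit cost 28 (adds 196)
shortest-cost path #6: 4→9→13→2→11 push 6 @ unit cost 36 (adds 216)
shortest-cost path #7: 4→9→1→0→2→11 push 5 @ unit cost 40 (adds 200)
shortest-cost path #8: 4→9→12→5→2→11 push 4 @ unit cost 41 (adds 164)
shortest-cost path #9: 4→9→12→14→0→2→11 push 2 @ unit cost 43 (adds 86)
total cost = 1431

Minimum cost for 56 units: 1431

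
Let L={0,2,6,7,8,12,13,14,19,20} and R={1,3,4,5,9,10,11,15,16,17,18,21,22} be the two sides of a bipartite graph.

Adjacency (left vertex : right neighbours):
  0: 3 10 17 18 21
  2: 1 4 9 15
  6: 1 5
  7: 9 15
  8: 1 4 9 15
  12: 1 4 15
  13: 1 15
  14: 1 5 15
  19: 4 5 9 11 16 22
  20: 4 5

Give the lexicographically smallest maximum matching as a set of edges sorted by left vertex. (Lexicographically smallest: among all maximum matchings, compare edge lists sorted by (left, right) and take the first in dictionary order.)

Lex-smallest maximum matching: {(0,3), (2,1), (6,5), (7,9), (8,4), (12,15), (19,11)}

|M| = 7 (so the lex-smallest maximum matching has 7 edges)
process left vertices in ascending order; for each, take the smallest-labelled available neighbour that still permits 7 edges overall, or leave it unmatched if none does
lex-smallest matching: {0-3, 2-1, 6-5, 7-9, 8-4, 12-15, 19-11}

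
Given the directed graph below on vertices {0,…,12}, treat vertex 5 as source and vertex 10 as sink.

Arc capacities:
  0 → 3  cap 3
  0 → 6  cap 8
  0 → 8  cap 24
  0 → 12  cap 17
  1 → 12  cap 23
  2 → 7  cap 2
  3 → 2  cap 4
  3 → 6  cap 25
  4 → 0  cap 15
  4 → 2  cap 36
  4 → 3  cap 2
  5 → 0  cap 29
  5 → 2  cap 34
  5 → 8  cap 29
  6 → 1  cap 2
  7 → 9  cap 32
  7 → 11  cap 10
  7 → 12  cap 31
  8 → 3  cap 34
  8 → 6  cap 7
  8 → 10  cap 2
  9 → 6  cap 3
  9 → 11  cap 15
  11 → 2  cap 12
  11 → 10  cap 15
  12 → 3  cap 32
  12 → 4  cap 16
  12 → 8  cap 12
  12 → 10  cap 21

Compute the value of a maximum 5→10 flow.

Maximum flow value: 23

augment #1: 5→8→10 bottleneck 2, total now 2
augment #2: 5→0→12→10 bottleneck 17, total now 19
augment #3: 5→2→7→11→10 bottleneck 2, total now 21
augment #4: 5→0→6→1→12→10 bottleneck 2, total now 23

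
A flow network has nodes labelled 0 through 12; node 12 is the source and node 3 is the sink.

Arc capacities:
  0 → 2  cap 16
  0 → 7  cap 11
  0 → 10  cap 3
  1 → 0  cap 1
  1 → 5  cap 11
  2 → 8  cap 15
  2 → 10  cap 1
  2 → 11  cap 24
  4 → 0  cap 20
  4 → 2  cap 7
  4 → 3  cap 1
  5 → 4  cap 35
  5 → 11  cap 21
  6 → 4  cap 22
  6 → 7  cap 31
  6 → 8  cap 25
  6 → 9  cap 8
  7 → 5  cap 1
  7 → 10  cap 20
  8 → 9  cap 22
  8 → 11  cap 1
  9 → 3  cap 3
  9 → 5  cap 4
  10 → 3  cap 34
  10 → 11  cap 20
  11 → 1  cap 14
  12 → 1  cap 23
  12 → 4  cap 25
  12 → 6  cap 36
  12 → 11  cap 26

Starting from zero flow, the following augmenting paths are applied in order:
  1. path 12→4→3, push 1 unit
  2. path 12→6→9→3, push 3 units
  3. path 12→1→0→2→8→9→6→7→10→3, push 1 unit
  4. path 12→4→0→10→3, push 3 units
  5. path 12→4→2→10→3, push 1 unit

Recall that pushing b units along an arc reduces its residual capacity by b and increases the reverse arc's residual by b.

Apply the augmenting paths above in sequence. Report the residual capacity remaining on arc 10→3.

after path 1 (12→4→3, push 1): res(10,3)=34
after path 2 (12→6→9→3, push 3): res(10,3)=34
after path 3 (12→1→0→2→8→9→6→7→10→3, push 1): res(10,3)=33
after path 4 (12→4→0→10→3, push 3): res(10,3)=30
after path 5 (12→4→2→10→3, push 1): res(10,3)=29

Residual capacity of (10,3): 29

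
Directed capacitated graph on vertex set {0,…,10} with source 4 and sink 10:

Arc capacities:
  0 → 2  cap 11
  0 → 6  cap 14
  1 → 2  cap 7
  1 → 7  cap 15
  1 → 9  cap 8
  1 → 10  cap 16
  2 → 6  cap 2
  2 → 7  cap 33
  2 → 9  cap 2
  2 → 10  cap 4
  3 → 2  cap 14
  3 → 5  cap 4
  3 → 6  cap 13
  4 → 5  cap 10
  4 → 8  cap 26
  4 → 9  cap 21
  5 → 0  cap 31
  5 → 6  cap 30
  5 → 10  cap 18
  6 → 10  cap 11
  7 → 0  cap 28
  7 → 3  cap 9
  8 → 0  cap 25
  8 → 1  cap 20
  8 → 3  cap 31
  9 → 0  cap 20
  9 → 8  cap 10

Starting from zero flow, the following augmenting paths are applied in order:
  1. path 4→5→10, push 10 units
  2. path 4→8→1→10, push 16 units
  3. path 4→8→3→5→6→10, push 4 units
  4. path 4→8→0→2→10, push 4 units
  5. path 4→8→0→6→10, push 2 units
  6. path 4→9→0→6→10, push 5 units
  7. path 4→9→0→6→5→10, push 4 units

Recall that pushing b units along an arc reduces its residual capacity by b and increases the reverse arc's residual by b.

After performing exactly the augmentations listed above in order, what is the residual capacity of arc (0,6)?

after path 1 (4→5→10, push 10): res(0,6)=14
after path 2 (4→8→1→10, push 16): res(0,6)=14
after path 3 (4→8→3→5→6→10, push 4): res(0,6)=14
after path 4 (4→8→0→2→10, push 4): res(0,6)=14
after path 5 (4→8→0→6→10, push 2): res(0,6)=12
after path 6 (4→9→0→6→10, push 5): res(0,6)=7
after path 7 (4→9→0→6→5→10, push 4): res(0,6)=3

Residual capacity of (0,6): 3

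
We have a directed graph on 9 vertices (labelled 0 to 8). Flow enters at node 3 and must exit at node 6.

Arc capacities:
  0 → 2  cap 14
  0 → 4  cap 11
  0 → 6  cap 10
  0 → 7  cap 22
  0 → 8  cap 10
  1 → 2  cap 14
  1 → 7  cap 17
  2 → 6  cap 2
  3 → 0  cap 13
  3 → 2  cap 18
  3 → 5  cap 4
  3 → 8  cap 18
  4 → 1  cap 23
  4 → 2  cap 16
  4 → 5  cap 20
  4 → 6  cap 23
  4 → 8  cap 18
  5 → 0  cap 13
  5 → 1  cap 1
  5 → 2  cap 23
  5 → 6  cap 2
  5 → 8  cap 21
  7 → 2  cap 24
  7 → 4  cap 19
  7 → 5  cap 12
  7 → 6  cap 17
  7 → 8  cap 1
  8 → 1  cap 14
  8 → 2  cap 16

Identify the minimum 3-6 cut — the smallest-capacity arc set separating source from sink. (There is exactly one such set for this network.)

Min-cut arcs: {(2,6), (3,0), (3,5), (8,1)} (total capacity 33)

augment #1: 3→0→6 push 10
augment #2: 3→2→6 push 2
augment #3: 3→5→6 push 2
augment #4: 3→0→4→6 push 3
augment #5: 3→5→0→4→6 push 2
augment #6: 3→8→1→7→6 push 14
max flow = 33; residual-reachable set from 3 gives S-side
cut edges (S→T): {(2,6), (3,0), (3,5), (8,1)} total cap 33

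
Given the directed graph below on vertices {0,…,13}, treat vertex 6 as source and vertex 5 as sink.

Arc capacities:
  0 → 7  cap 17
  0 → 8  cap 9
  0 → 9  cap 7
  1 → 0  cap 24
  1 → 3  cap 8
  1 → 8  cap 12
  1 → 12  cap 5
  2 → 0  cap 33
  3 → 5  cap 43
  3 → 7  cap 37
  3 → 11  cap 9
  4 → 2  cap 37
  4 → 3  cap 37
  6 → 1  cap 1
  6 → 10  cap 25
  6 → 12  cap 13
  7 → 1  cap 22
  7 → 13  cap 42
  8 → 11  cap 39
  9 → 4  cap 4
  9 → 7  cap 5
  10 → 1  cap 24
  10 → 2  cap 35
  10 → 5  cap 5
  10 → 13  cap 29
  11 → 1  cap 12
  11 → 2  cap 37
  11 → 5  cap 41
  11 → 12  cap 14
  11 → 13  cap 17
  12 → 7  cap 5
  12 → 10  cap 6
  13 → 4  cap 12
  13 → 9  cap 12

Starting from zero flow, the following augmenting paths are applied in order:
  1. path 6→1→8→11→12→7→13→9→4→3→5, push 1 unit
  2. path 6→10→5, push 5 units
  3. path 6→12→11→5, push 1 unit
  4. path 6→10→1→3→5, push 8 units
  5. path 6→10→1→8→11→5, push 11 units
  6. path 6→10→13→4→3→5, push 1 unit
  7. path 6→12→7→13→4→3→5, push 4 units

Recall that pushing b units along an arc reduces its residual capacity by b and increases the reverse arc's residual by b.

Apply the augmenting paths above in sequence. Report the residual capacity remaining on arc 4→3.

Residual capacity of (4,3): 31

after path 1 (6→1→8→11→12→7→13→9→4→3→5, push 1): res(4,3)=36
after path 2 (6→10→5, push 5): res(4,3)=36
after path 3 (6→12→11→5, push 1): res(4,3)=36
after path 4 (6→10→1→3→5, push 8): res(4,3)=36
after path 5 (6→10→1→8→11→5, push 11): res(4,3)=36
after path 6 (6→10→13→4→3→5, push 1): res(4,3)=35
after path 7 (6→12→7→13→4→3→5, push 4): res(4,3)=31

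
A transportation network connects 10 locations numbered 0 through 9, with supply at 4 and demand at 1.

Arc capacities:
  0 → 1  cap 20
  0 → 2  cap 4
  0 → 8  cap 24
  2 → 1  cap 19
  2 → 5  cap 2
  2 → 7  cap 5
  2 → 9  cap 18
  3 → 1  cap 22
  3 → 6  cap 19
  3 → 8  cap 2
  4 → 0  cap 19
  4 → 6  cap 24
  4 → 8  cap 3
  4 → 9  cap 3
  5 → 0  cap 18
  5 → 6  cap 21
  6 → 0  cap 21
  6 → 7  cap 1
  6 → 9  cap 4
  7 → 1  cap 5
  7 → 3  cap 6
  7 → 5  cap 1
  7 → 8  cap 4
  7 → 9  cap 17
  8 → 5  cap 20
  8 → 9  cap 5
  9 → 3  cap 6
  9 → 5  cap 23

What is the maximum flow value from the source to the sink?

augment #1: 4→0→1 bottleneck 19, total now 19
augment #2: 4→6→0→1 bottleneck 1, total now 20
augment #3: 4→6→7→1 bottleneck 1, total now 21
augment #4: 4→9→3→1 bottleneck 3, total now 24
augment #5: 4→6→0→2→1 bottleneck 4, total now 28
augment #6: 4→6→9→3→1 bottleneck 3, total now 31

Maximum flow value: 31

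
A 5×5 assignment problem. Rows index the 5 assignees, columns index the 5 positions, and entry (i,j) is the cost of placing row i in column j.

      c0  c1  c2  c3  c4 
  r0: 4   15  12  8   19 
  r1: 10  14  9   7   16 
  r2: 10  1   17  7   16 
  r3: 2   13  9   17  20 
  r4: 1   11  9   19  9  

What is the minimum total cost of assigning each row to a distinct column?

Minimum assignment cost: 29

optimal assignment: row0→col3 (cost 8), row1→col2 (cost 9), row2→col1 (cost 1), row3→col0 (cost 2), row4→col4 (cost 9)
total = 8 + 9 + 1 + 2 + 9 = 29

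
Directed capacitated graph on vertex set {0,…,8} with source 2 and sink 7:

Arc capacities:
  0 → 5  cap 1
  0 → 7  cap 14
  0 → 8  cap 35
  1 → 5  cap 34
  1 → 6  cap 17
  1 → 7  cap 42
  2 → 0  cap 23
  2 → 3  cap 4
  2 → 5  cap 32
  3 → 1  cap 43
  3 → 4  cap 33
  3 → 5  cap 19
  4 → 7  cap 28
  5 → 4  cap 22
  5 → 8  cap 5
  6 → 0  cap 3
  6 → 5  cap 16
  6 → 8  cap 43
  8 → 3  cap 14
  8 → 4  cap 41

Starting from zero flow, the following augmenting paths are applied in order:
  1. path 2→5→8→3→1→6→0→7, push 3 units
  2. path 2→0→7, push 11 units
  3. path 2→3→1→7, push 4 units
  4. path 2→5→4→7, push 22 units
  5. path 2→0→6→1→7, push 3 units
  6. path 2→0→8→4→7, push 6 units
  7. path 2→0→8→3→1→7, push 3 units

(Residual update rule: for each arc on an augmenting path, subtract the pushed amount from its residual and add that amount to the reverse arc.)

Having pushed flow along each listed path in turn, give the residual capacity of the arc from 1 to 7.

Residual capacity of (1,7): 32

after path 1 (2→5→8→3→1→6→0→7, push 3): res(1,7)=42
after path 2 (2→0→7, push 11): res(1,7)=42
after path 3 (2→3→1→7, push 4): res(1,7)=38
after path 4 (2→5→4→7, push 22): res(1,7)=38
after path 5 (2→0→6→1→7, push 3): res(1,7)=35
after path 6 (2→0→8→4→7, push 6): res(1,7)=35
after path 7 (2→0→8→3→1→7, push 3): res(1,7)=32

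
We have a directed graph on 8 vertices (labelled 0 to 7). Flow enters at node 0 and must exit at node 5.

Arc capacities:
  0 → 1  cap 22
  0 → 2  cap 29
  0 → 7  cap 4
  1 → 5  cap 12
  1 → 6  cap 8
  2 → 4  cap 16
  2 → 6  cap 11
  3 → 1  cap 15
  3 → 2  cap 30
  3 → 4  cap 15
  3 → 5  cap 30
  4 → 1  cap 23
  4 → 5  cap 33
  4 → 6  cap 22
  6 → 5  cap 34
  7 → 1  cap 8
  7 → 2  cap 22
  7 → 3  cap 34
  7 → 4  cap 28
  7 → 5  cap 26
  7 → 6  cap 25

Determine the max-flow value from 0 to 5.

augment #1: 0→1→5 bottleneck 12, total now 12
augment #2: 0→7→5 bottleneck 4, total now 16
augment #3: 0→1→6→5 bottleneck 8, total now 24
augment #4: 0→2→4→5 bottleneck 16, total now 40
augment #5: 0→2→6→5 bottleneck 11, total now 51

Maximum flow value: 51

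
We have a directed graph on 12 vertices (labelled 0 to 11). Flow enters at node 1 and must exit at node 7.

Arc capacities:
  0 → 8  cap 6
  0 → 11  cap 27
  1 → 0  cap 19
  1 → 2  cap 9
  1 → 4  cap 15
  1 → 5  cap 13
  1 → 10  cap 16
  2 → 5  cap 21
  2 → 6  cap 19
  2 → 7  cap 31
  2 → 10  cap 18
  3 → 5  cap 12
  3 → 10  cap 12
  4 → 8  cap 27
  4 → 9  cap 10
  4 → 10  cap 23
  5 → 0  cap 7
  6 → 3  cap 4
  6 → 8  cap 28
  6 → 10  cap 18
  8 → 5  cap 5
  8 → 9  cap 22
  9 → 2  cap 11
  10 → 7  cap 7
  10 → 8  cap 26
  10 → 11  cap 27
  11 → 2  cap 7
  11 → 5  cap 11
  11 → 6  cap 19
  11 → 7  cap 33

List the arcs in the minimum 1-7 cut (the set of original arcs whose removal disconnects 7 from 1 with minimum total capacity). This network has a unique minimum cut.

augment #1: 1→2→7 push 9
augment #2: 1→10→7 push 7
augment #3: 1→0→11→7 push 19
augment #4: 1→10→11→7 push 9
augment #5: 1→4→9→2→7 push 10
augment #6: 1→4→10→11→7 push 5
augment #7: 1→5→0→11→2→7 push 7
max flow = 66; residual-reachable set from 1 gives S-side
cut edges (S→T): {(1,0), (1,2), (1,4), (1,10), (5,0)} total cap 66

Min-cut arcs: {(1,0), (1,2), (1,4), (1,10), (5,0)} (total capacity 66)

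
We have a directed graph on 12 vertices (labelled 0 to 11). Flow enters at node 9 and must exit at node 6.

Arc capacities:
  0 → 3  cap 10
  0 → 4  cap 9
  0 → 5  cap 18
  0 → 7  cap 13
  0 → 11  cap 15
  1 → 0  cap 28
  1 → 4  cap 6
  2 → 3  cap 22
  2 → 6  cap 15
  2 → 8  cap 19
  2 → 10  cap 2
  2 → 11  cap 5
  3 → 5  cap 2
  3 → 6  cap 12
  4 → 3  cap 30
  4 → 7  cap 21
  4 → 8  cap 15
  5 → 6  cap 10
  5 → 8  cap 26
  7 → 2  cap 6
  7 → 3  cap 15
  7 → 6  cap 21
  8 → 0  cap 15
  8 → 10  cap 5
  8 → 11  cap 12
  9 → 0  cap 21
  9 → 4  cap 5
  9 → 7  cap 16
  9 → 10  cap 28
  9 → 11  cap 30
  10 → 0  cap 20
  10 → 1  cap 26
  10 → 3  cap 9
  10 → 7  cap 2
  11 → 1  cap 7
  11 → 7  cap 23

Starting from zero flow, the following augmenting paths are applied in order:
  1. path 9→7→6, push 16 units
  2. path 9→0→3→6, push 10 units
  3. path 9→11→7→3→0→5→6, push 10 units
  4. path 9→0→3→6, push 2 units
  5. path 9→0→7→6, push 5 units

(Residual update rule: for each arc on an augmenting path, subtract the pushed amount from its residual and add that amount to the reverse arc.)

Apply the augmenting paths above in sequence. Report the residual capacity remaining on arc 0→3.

Residual capacity of (0,3): 8

after path 1 (9→7→6, push 16): res(0,3)=10
after path 2 (9→0→3→6, push 10): res(0,3)=0
after path 3 (9→11→7→3→0→5→6, push 10): res(0,3)=10
after path 4 (9→0→3→6, push 2): res(0,3)=8
after path 5 (9→0→7→6, push 5): res(0,3)=8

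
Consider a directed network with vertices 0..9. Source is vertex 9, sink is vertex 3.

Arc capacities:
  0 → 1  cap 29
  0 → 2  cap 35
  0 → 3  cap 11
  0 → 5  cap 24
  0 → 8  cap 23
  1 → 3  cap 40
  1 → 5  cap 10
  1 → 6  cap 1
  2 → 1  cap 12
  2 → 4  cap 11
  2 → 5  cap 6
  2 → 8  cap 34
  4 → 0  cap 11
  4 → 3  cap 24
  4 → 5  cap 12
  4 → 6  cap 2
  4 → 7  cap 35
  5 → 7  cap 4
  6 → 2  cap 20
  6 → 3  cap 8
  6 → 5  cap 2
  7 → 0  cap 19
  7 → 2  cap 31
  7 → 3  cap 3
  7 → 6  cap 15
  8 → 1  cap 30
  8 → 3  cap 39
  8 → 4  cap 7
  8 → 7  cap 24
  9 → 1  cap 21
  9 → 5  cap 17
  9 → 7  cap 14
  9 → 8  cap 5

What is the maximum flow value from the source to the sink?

Maximum flow value: 44

augment #1: 9→1→3 bottleneck 21, total now 21
augment #2: 9→7→3 bottleneck 3, total now 24
augment #3: 9→8→3 bottleneck 5, total now 29
augment #4: 9→7→0→3 bottleneck 11, total now 40
augment #5: 9→5→7→6→3 bottleneck 4, total now 44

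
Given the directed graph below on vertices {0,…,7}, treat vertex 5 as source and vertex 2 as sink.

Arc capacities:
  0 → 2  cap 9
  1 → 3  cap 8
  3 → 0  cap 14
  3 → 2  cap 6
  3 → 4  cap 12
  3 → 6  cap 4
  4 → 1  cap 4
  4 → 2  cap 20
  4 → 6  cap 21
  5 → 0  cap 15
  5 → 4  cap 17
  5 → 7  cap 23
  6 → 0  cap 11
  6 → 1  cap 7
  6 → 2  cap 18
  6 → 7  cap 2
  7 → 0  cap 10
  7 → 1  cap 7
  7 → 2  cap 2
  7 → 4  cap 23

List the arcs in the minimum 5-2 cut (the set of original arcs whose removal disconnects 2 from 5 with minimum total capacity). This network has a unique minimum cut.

Min-cut arcs: {(0,2), (5,4), (5,7)} (total capacity 49)

augment #1: 5→0→2 push 9
augment #2: 5→4→2 push 17
augment #3: 5→7→2 push 2
augment #4: 5→7→4→2 push 3
augment #5: 5→7→1→3→2 push 6
augment #6: 5→7→4→6→2 push 12
max flow = 49; residual-reachable set from 5 gives S-side
cut edges (S→T): {(0,2), (5,4), (5,7)} total cap 49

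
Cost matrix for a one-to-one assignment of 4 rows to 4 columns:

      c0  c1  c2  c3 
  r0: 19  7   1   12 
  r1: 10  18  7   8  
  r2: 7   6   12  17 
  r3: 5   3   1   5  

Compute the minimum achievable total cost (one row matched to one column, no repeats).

optimal assignment: row0→col2 (cost 1), row1→col3 (cost 8), row2→col0 (cost 7), row3→col1 (cost 3)
total = 1 + 8 + 7 + 3 = 19

Minimum assignment cost: 19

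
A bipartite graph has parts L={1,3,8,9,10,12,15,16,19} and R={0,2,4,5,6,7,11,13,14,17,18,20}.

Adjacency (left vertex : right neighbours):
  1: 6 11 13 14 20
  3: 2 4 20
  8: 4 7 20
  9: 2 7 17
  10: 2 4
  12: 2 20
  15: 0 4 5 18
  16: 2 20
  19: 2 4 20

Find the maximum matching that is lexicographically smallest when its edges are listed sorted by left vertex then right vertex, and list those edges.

Lex-smallest maximum matching: {(1,6), (3,2), (8,7), (9,17), (10,4), (12,20), (15,0)}

|M| = 7 (so the lex-smallest maximum matching has 7 edges)
process left vertices in ascending order; for each, take the smallest-labelled available neighbour that still permits 7 edges overall, or leave it unmatched if none does
lex-smallest matching: {1-6, 3-2, 8-7, 9-17, 10-4, 12-20, 15-0}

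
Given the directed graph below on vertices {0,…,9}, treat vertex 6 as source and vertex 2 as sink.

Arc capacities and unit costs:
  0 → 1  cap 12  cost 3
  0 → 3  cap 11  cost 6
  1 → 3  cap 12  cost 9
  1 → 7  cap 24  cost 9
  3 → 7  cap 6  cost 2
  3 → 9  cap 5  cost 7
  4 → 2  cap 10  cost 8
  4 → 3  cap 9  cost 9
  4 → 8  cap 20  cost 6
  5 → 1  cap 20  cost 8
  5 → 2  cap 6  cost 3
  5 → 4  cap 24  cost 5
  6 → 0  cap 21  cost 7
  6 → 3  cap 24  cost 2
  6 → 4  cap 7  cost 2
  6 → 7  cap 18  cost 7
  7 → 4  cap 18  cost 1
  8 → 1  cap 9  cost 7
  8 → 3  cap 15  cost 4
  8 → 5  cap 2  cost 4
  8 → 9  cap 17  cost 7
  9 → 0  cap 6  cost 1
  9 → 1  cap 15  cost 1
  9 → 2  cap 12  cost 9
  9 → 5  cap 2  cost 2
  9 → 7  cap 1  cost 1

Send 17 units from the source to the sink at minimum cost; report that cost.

shortest-cost path #1: 6→4→2 push 7 @ unit cost 10 (adds 70)
shortest-cost path #2: 6→3→7→4→2 push 3 @ unit cost 13 (adds 39)
shortest-cost path #3: 6→3→9→5→2 push 2 @ unit cost 14 (adds 28)
shortest-cost path #4: 6→3→9→2 push 3 @ unit cost 18 (adds 54)
shortest-cost path #5: 6→3→7→4→8→5→2 push 2 @ unit cost 18 (adds 36)
total cost = 227

Minimum cost for 17 units: 227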